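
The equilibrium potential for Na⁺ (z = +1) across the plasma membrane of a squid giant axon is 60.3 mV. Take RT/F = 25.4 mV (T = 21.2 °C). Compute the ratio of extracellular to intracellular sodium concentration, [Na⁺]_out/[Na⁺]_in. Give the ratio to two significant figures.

11

ln([out]/[in]) = E·z/(25.4) = 60.3 × 1 / 25.4 = 2.3740
[out]/[in] = e^(2.3740) = 10.74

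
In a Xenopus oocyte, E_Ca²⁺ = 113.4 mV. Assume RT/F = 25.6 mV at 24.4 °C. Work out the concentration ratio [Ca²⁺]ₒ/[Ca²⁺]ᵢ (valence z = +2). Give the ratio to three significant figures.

7040

ln([out]/[in]) = E·z/(25.6) = 113.4 × 2 / 25.6 = 8.8594
[out]/[in] = e^(8.8594) = 7040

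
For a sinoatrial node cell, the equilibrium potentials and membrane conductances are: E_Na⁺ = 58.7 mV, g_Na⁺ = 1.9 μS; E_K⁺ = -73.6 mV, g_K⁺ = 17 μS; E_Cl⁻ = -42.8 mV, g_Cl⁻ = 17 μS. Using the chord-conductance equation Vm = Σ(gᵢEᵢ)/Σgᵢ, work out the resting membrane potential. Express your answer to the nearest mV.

Σ gᵢEᵢ = 1.9·(58.7) + 17·(-73.6) + 17·(-42.8) = -1867.27
Σ gᵢ = 1.9 + 17 + 17 = 35.9
Vm = -1867.27 / 35.9 = -52.01 mV

-52 mV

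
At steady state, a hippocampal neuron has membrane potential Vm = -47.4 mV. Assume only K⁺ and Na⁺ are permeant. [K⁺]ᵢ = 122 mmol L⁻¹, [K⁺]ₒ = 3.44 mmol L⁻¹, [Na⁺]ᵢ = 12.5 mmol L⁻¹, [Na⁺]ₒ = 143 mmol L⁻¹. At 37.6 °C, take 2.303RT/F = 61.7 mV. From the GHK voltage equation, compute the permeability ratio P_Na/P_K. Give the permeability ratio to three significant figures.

0.123

Let α = P_Na/P_K. GHK: Vm = 61.7·log₁₀[(Kₒ + α·Naₒ)/(Kᵢ + α·Naᵢ)].
10^(Vm/61.7) = 10^(-47.4/61.7) = 0.17052
So 0.17052·(Kᵢ + α·Naᵢ) = Kₒ + α·Naₒ → α = (0.17052·122.0 − 3.44) / (143.0 − 0.17052·12.5)
α = (20.8 − 3.44) / (143.0 − 2.131) = 17.36/140.9 = 0.1233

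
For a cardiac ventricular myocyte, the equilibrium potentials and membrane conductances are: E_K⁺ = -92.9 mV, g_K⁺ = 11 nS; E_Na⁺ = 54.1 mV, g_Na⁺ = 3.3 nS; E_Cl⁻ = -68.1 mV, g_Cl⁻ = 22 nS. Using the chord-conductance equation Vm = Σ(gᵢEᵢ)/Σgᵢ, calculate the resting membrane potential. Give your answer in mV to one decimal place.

-64.5 mV

Σ gᵢEᵢ = 11·(-92.9) + 3.3·(54.1) + 22·(-68.1) = -2341.57
Σ gᵢ = 11 + 3.3 + 22 = 36.3
Vm = -2341.57 / 36.3 = -64.51 mV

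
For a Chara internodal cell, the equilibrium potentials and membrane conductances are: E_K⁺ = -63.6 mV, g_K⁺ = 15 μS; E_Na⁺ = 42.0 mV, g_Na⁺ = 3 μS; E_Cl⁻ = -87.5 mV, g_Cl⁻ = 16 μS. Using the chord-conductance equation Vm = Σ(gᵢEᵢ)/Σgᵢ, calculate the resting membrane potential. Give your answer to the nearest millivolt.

-66 mV

Σ gᵢEᵢ = 15·(-63.6) + 3·(42.0) + 16·(-87.5) = -2228.00
Σ gᵢ = 15 + 3 + 16 = 34
Vm = -2228.00 / 34 = -65.53 mV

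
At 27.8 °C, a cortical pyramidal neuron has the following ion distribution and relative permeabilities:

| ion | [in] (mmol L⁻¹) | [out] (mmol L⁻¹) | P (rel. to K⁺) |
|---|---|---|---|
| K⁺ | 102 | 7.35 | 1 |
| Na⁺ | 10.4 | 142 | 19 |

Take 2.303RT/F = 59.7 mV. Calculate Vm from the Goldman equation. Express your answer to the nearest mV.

57 mV

Vm = 59.7 · log₁₀[(Σ P·[cation]ₒ + Σ P·[anion]ᵢ) / (Σ P·[cation]ᵢ + Σ P·[anion]ₒ)]
Numerator = 1×7.35 + 19×142 = 2705
Denominator = 1×102 + 19×10.4 = 299.6
Vm = 59.7 · log₁₀(9.0299) = 59.7 × (0.9557) = 57.05 mV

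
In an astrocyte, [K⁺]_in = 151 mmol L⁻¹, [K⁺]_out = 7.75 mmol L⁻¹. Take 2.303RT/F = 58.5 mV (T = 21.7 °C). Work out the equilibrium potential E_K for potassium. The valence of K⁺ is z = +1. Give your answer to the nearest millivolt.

-75 mV

E = (58.5/z) · log₁₀([K⁺]_out/[K⁺]_in) with z = +1.
= (58.5/1) · log₁₀(7.75/151) = 58.50 · log₁₀(0.05132)
= 58.50 · (-1.2897) = -75.45 mV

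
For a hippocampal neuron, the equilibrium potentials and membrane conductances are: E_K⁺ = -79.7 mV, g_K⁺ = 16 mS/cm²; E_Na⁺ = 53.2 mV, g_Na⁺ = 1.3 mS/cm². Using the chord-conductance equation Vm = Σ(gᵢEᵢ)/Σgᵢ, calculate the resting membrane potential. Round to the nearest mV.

-70 mV

Σ gᵢEᵢ = 16·(-79.7) + 1.3·(53.2) = -1206.04
Σ gᵢ = 16 + 1.3 = 17.3
Vm = -1206.04 / 17.3 = -69.71 mV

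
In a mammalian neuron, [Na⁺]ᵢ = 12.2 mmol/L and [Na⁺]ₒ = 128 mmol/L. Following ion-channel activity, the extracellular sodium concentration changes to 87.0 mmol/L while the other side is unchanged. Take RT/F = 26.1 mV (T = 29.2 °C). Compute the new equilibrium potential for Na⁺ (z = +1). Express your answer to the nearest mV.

51 mV

After the shift: [Na⁺]_out = 87.0, [Na⁺]_in = 12.2 mmol/L.
E_new = (26.1/1)·ln(87.0/12.2) = 26.10 · (1.9645) = 51.27 mV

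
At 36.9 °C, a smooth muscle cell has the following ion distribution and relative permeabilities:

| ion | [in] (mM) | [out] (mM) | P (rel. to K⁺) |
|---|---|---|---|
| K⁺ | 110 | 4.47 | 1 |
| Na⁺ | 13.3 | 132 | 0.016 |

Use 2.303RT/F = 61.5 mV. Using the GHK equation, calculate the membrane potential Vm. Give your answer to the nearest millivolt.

-75 mV

Vm = 61.5 · log₁₀[(Σ P·[cation]ₒ + Σ P·[anion]ᵢ) / (Σ P·[cation]ᵢ + Σ P·[anion]ₒ)]
Numerator = 1×4.47 + 0.016×132 = 6.582
Denominator = 1×110 + 0.016×13.3 = 110.2
Vm = 61.5 · log₁₀(0.059721) = 61.5 × (-1.2239) = -75.27 mV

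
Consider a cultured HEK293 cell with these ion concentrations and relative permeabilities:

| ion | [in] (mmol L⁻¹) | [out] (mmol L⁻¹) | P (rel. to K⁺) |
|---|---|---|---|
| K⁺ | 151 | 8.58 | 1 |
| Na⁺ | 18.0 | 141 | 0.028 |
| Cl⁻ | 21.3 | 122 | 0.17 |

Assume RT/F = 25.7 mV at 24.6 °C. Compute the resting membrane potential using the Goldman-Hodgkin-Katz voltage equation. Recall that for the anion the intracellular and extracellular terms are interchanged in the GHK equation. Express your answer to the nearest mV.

-61 mV

Vm = 25.7 · ln[(Σ P·[cation]ₒ + Σ P·[anion]ᵢ) / (Σ P·[cation]ᵢ + Σ P·[anion]ₒ)]
Numerator = 1×8.58 + 0.028×141 + 0.17×21.3 = 16.15
Denominator = 1×151 + 0.028×18.0 + 0.17×122 = 172.2
Vm = 25.7 · ln(0.093757) = 25.7 × (-2.3671) = -60.83 mV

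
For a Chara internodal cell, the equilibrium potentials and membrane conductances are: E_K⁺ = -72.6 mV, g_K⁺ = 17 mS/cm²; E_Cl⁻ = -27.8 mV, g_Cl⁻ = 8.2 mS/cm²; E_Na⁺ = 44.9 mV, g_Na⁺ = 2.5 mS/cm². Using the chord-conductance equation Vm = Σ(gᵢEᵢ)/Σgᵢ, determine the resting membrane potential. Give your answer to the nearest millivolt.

-49 mV

Σ gᵢEᵢ = 17·(-72.6) + 8.2·(-27.8) + 2.5·(44.9) = -1349.91
Σ gᵢ = 17 + 8.2 + 2.5 = 27.7
Vm = -1349.91 / 27.7 = -48.73 mV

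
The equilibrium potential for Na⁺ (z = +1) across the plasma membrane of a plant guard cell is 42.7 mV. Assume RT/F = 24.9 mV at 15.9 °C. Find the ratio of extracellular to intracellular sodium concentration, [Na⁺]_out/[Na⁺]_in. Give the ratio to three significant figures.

ln([out]/[in]) = E·z/(24.9) = 42.7 × 1 / 24.9 = 1.7149
[out]/[in] = e^(1.7149) = 5.556

5.56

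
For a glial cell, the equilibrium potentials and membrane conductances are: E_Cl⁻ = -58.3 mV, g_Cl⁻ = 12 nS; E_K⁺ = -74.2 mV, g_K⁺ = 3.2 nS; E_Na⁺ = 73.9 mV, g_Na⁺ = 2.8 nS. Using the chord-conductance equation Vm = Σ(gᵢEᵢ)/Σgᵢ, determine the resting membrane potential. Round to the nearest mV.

Σ gᵢEᵢ = 12·(-58.3) + 3.2·(-74.2) + 2.8·(73.9) = -730.12
Σ gᵢ = 12 + 3.2 + 2.8 = 18
Vm = -730.12 / 18 = -40.56 mV

-41 mV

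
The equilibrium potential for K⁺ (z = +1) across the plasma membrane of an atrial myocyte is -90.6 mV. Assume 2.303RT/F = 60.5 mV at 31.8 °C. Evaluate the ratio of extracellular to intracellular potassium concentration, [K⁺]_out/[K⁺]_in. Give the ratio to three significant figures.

0.0318

log₁₀([out]/[in]) = E·z/(60.5) = -90.6 × 1 / 60.5 = -1.4975
[out]/[in] = 10^(-1.4975) = 0.0318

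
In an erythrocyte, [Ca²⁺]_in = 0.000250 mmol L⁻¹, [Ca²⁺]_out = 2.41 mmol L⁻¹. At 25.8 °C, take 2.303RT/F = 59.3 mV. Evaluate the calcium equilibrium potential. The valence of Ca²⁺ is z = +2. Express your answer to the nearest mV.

118 mV

E = (59.3/z) · log₁₀([Ca²⁺]_out/[Ca²⁺]_in) with z = +2.
= (59.3/2) · log₁₀(2.41/0.000250) = 29.65 · log₁₀(9640)
= 29.65 · (3.9841) = 118.13 mV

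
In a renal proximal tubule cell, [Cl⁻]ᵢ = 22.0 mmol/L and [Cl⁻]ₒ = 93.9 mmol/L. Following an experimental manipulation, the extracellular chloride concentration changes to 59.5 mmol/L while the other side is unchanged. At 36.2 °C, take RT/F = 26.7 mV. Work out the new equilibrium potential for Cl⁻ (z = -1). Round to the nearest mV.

-27 mV

After the shift: [Cl⁻]_out = 59.5, [Cl⁻]_in = 22.0 mmol/L.
E_new = (26.7/-1)·ln(59.5/22.0) = -26.70 · (0.9949) = -26.56 mV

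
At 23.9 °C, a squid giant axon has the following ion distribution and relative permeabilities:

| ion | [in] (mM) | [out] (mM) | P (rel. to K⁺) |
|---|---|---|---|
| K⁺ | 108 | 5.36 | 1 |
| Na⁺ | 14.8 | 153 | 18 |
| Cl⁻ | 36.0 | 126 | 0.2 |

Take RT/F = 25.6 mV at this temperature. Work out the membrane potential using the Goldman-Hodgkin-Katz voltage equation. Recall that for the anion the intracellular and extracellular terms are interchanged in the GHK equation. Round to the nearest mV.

Vm = 25.6 · ln[(Σ P·[cation]ₒ + Σ P·[anion]ᵢ) / (Σ P·[cation]ᵢ + Σ P·[anion]ₒ)]
Numerator = 1×5.36 + 18×153 + 0.2×36.0 = 2767
Denominator = 1×108 + 18×14.8 + 0.2×126 = 399.6
Vm = 25.6 · ln(6.9233) = 25.6 × (1.9349) = 49.53 mV

50 mV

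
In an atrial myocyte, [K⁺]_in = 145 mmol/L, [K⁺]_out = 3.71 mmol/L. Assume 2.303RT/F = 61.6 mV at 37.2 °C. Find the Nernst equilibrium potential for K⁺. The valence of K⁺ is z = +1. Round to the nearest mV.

E = (61.6/z) · log₁₀([K⁺]_out/[K⁺]_in) with z = +1.
= (61.6/1) · log₁₀(3.71/145) = 61.60 · log₁₀(0.02559)
= 61.60 · (-1.5920) = -98.07 mV

-98 mV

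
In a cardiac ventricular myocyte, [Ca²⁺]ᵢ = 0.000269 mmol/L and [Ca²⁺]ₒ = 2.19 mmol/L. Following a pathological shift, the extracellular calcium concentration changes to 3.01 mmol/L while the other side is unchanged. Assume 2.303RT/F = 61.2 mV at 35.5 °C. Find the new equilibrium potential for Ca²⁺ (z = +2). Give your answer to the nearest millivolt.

124 mV

After the shift: [Ca²⁺]_out = 3.01, [Ca²⁺]_in = 0.000269 mmol/L.
E_new = (61.2/2)·log₁₀(3.01/0.000269) = 30.60 · (4.0488) = 123.89 mV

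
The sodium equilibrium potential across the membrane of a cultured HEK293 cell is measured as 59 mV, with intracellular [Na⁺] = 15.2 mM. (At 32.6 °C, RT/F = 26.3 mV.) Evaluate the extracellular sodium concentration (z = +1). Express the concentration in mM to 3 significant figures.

143 mM

Nernst: E = (26.3/1) · ln([out]/[in]), so ln([out]/[in]) = 59.0 × 1 / 26.3 = 2.2433.
[out]/[in] = e^(2.2433) = 9.425.
[out] = 9.425 × 15.2 = 143.3 mM.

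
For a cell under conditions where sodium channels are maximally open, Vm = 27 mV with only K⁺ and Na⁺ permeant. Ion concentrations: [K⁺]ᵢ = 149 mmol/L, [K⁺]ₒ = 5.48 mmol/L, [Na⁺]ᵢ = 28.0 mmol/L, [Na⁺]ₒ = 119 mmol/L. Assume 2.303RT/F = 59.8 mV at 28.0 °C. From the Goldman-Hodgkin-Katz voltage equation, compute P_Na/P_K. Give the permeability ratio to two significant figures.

Let α = P_Na/P_K. GHK: Vm = 59.8·log₁₀[(Kₒ + α·Naₒ)/(Kᵢ + α·Naᵢ)].
10^(Vm/59.8) = 10^(27.0/59.8) = 2.8282
So 2.8282·(Kᵢ + α·Naᵢ) = Kₒ + α·Naₒ → α = (2.8282·149.0 − 5.48) / (119.0 − 2.8282·28.0)
α = (421.4 − 5.48) / (119.0 − 79.19) = 415.9/39.81 = 10.45

10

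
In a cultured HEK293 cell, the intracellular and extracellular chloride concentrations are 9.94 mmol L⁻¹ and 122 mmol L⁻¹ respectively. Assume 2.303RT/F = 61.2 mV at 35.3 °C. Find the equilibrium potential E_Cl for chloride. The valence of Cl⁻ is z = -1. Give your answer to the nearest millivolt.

E = (61.2/z) · log₁₀([Cl⁻]_out/[Cl⁻]_in) with z = -1.
For an anion, dividing by z = -1 reverses the sign.
= (61.2/-1) · log₁₀(122/9.94) = -61.20 · log₁₀(12.27)
= -61.20 · (1.0890) = -66.65 mV

-67 mV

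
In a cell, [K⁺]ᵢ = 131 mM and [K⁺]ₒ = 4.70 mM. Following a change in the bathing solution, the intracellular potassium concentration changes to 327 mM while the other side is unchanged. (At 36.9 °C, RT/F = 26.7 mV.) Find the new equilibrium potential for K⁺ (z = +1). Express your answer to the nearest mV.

-113 mV

After the shift: [K⁺]_out = 4.70, [K⁺]_in = 327 mM.
E_new = (26.7/1)·ln(4.70/327) = 26.70 · (-4.2424) = -113.27 mV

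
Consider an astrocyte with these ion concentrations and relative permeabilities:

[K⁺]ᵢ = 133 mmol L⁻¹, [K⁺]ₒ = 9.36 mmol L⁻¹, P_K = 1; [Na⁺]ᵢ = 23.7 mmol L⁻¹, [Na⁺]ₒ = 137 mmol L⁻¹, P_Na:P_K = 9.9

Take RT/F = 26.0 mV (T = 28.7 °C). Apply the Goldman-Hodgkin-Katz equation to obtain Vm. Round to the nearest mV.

34 mV

Vm = 26.0 · ln[(Σ P·[cation]ₒ + Σ P·[anion]ᵢ) / (Σ P·[cation]ᵢ + Σ P·[anion]ₒ)]
Numerator = 1×9.36 + 9.9×137 = 1366
Denominator = 1×133 + 9.9×23.7 = 367.6
Vm = 26.0 · ln(3.7148) = 26.0 × (1.3123) = 34.12 mV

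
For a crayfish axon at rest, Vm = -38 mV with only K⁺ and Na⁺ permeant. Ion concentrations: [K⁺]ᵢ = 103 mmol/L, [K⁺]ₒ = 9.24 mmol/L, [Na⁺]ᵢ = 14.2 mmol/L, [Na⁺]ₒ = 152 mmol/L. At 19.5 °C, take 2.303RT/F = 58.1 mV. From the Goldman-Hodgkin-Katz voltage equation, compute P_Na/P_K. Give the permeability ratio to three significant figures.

0.0914

Let α = P_Na/P_K. GHK: Vm = 58.1·log₁₀[(Kₒ + α·Naₒ)/(Kᵢ + α·Naᵢ)].
10^(Vm/58.1) = 10^(-38.0/58.1) = 0.2218
So 0.2218·(Kᵢ + α·Naᵢ) = Kₒ + α·Naₒ → α = (0.2218·103.0 − 9.24) / (152.0 − 0.2218·14.2)
α = (22.85 − 9.24) / (152.0 − 3.15) = 13.61/148.9 = 0.0914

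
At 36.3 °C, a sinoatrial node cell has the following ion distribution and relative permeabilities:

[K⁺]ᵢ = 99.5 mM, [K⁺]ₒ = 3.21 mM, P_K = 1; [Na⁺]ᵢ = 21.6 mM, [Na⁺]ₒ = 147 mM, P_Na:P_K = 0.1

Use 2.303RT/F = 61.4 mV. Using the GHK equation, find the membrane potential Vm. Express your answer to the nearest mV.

Vm = 61.4 · log₁₀[(Σ P·[cation]ₒ + Σ P·[anion]ᵢ) / (Σ P·[cation]ᵢ + Σ P·[anion]ₒ)]
Numerator = 1×3.21 + 0.1×147 = 17.91
Denominator = 1×99.5 + 0.1×21.6 = 101.7
Vm = 61.4 · log₁₀(0.17618) = 61.4 × (-0.7541) = -46.30 mV

-46 mV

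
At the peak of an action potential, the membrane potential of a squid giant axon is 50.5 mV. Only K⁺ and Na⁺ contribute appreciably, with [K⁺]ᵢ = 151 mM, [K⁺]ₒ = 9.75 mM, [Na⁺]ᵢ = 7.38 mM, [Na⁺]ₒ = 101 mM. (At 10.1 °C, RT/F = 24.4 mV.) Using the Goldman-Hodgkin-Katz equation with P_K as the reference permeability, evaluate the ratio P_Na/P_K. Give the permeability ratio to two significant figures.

28

Let α = P_Na/P_K. GHK: Vm = 24.4·ln[(Kₒ + α·Naₒ)/(Kᵢ + α·Naᵢ)].
e^(Vm/24.4) = e^(50.5/24.4) = 7.9222
So 7.9222·(Kᵢ + α·Naᵢ) = Kₒ + α·Naₒ → α = (7.9222·151.0 − 9.75) / (101.0 − 7.9222·7.38)
α = (1196 − 9.75) / (101.0 − 58.47) = 1187/42.53 = 27.9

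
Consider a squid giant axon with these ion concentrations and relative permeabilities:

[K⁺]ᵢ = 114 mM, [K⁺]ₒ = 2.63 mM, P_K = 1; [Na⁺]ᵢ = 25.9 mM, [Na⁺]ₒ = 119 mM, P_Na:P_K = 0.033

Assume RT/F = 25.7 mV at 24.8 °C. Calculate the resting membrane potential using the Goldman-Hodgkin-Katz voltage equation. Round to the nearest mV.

-74 mV

Vm = 25.7 · ln[(Σ P·[cation]ₒ + Σ P·[anion]ᵢ) / (Σ P·[cation]ᵢ + Σ P·[anion]ₒ)]
Numerator = 1×2.63 + 0.033×119 = 6.557
Denominator = 1×114 + 0.033×25.9 = 114.9
Vm = 25.7 · ln(0.05709) = 25.7 × (-2.8631) = -73.58 mV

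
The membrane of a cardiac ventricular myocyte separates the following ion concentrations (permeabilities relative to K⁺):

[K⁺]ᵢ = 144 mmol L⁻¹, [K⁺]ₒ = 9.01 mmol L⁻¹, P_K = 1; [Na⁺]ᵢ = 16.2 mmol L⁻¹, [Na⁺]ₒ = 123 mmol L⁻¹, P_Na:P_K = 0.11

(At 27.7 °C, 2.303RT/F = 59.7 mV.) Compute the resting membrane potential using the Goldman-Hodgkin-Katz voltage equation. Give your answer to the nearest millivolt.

-48 mV

Vm = 59.7 · log₁₀[(Σ P·[cation]ₒ + Σ P·[anion]ᵢ) / (Σ P·[cation]ᵢ + Σ P·[anion]ₒ)]
Numerator = 1×9.01 + 0.11×123 = 22.54
Denominator = 1×144 + 0.11×16.2 = 145.8
Vm = 59.7 · log₁₀(0.15461) = 59.7 × (-0.8107) = -48.40 mV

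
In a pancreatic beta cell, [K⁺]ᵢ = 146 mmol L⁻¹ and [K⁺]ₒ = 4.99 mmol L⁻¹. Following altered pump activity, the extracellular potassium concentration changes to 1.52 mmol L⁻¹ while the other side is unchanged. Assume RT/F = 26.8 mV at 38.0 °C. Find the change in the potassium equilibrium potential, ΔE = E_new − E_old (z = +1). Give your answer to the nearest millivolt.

E_old = (26.8/1)·ln(4.99/146) = -90.48 mV
E_new = (26.8/1)·ln(1.52/146) = -122.34 mV
ΔE = -122.34 − (-90.48) = -31.86 mV

-32 mV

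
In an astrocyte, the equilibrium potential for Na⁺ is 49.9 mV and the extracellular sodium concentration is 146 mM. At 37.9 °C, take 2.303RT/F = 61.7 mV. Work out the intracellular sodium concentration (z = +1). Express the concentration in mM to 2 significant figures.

23 mM

Nernst: E = (61.7/1) · log₁₀([out]/[in]), so log₁₀([out]/[in]) = 49.9 × 1 / 61.7 = 0.8088.
[out]/[in] = 10^(0.8088) = 6.438.
[in] = 146 / 6.438 = 22.68 mM.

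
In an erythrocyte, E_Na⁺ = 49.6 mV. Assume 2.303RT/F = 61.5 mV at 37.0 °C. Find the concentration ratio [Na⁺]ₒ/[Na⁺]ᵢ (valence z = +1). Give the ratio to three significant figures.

6.40

log₁₀([out]/[in]) = E·z/(61.5) = 49.6 × 1 / 61.5 = 0.8065
[out]/[in] = 10^(0.8065) = 6.405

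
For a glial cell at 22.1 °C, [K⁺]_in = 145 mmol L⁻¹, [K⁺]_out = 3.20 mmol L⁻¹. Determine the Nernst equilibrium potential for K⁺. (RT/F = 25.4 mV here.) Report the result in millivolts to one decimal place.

-96.9 mV

E = (25.4/z) · ln([K⁺]_out/[K⁺]_in) with z = +1.
= (25.4/1) · ln(3.20/145) = 25.40 · ln(0.02207)
= 25.40 · (-3.8136) = -96.87 mV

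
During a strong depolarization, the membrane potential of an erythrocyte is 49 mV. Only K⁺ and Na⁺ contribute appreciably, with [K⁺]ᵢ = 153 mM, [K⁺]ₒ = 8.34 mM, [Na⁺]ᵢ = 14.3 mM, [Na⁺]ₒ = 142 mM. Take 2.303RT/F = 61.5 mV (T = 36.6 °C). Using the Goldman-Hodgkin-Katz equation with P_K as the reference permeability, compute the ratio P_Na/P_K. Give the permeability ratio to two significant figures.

18

Let α = P_Na/P_K. GHK: Vm = 61.5·log₁₀[(Kₒ + α·Naₒ)/(Kᵢ + α·Naᵢ)].
10^(Vm/61.5) = 10^(49.0/61.5) = 6.2625
So 6.2625·(Kᵢ + α·Naᵢ) = Kₒ + α·Naₒ → α = (6.2625·153.0 − 8.34) / (142.0 − 6.2625·14.3)
α = (958.2 − 8.34) / (142.0 − 89.55) = 949.8/52.45 = 18.11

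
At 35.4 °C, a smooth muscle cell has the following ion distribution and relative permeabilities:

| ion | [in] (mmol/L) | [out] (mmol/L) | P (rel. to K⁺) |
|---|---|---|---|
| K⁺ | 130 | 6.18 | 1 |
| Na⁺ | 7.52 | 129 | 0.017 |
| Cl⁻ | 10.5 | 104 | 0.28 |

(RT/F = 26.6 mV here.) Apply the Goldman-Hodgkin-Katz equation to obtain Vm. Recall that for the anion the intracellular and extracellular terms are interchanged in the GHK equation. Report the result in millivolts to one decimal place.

Vm = 26.6 · ln[(Σ P·[cation]ₒ + Σ P·[anion]ᵢ) / (Σ P·[cation]ᵢ + Σ P·[anion]ₒ)]
Numerator = 1×6.18 + 0.017×129 + 0.28×10.5 = 11.31
Denominator = 1×130 + 0.017×7.52 + 0.28×104 = 159.2
Vm = 26.6 · ln(0.07104) = 26.6 × (-2.6445) = -70.34 mV

-70.3 mV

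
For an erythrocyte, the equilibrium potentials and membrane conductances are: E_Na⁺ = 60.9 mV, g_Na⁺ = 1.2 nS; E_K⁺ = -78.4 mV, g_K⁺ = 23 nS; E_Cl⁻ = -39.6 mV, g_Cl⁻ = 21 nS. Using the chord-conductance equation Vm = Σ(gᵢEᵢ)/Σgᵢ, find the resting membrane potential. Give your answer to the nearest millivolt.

Σ gᵢEᵢ = 1.2·(60.9) + 23·(-78.4) + 21·(-39.6) = -2561.72
Σ gᵢ = 1.2 + 23 + 21 = 45.2
Vm = -2561.72 / 45.2 = -56.68 mV

-57 mV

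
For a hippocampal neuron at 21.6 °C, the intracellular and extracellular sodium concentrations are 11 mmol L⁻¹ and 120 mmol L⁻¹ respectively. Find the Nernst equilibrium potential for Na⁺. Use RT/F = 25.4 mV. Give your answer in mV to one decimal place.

60.7 mV

E = (25.4/z) · ln([Na⁺]_out/[Na⁺]_in) with z = +1.
= (25.4/1) · ln(120/11) = 25.40 · ln(10.91)
= 25.40 · (2.3896) = 60.70 mV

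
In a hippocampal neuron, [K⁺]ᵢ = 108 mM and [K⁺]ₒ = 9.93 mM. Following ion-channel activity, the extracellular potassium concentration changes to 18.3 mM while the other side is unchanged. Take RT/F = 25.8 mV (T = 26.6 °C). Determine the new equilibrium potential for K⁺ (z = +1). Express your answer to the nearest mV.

-46 mV

After the shift: [K⁺]_out = 18.3, [K⁺]_in = 108 mM.
E_new = (25.8/1)·ln(18.3/108) = 25.80 · (-1.7752) = -45.80 mV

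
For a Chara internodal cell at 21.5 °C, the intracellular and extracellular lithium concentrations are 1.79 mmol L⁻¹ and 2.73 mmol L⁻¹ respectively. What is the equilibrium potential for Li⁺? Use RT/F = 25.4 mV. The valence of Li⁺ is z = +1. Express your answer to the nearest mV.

11 mV

E = (25.4/z) · ln([Li⁺]_out/[Li⁺]_in) with z = +1.
= (25.4/1) · ln(2.73/1.79) = 25.40 · ln(1.525)
= 25.40 · (0.4221) = 10.72 mV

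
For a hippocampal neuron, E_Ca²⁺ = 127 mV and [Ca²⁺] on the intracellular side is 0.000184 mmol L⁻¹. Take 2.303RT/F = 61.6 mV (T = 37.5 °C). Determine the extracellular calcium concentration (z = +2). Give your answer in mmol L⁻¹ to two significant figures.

Nernst: E = (61.6/2) · log₁₀([out]/[in]), so log₁₀([out]/[in]) = 127.0 × 2 / 61.6 = 4.1234.
[out]/[in] = 10^(4.1234) = 1.329e+04.
[out] = 1.329e+04 × 0.000184 = 2.445 mmol L⁻¹.

2.4 mmol L⁻¹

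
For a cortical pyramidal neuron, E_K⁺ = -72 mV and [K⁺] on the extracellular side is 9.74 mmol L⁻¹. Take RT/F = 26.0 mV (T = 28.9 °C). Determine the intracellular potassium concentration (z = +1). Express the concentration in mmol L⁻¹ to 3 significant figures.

Nernst: E = (26.0/1) · ln([out]/[in]), so ln([out]/[in]) = -72.0 × 1 / 26.0 = -2.7692.
[out]/[in] = e^(-2.7692) = 0.06271.
[in] = 9.74 / 0.06271 = 155.3 mmol L⁻¹.

155 mmol L⁻¹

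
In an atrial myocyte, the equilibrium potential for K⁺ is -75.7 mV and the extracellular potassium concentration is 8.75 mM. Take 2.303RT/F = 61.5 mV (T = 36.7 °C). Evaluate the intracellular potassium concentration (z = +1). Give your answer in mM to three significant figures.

149 mM

Nernst: E = (61.5/1) · log₁₀([out]/[in]), so log₁₀([out]/[in]) = -75.7 × 1 / 61.5 = -1.2309.
[out]/[in] = 10^(-1.2309) = 0.05876.
[in] = 8.75 / 0.05876 = 148.9 mM.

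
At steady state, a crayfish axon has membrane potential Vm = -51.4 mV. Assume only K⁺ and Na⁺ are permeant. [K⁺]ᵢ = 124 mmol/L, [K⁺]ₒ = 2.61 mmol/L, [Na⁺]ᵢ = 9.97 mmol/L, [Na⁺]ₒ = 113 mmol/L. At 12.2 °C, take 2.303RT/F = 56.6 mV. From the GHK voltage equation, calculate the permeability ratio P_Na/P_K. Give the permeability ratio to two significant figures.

0.11

Let α = P_Na/P_K. GHK: Vm = 56.6·log₁₀[(Kₒ + α·Naₒ)/(Kᵢ + α·Naᵢ)].
10^(Vm/56.6) = 10^(-51.4/56.6) = 0.12356
So 0.12356·(Kᵢ + α·Naᵢ) = Kₒ + α·Naₒ → α = (0.12356·124.0 − 2.61) / (113.0 − 0.12356·9.97)
α = (15.32 − 2.61) / (113.0 − 1.232) = 12.71/111.8 = 0.1137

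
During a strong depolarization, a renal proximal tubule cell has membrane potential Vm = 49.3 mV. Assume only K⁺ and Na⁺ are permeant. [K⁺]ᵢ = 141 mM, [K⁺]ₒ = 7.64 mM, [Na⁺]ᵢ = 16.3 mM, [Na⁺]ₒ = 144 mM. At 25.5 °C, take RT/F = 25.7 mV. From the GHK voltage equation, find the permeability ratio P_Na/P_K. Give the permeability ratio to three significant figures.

28.9

Let α = P_Na/P_K. GHK: Vm = 25.7·ln[(Kₒ + α·Naₒ)/(Kᵢ + α·Naᵢ)].
e^(Vm/25.7) = e^(49.3/25.7) = 6.8093
So 6.8093·(Kᵢ + α·Naᵢ) = Kₒ + α·Naₒ → α = (6.8093·141.0 − 7.64) / (144.0 − 6.8093·16.3)
α = (960.1 − 7.64) / (144.0 − 111) = 952.5/33.01 = 28.86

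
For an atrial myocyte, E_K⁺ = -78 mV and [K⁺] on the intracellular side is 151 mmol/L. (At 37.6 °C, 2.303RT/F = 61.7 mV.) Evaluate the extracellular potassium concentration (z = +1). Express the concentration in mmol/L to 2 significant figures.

Nernst: E = (61.7/1) · log₁₀([out]/[in]), so log₁₀([out]/[in]) = -78.0 × 1 / 61.7 = -1.2642.
[out]/[in] = 10^(-1.2642) = 0.05443.
[out] = 0.05443 × 151 = 8.219 mmol/L.

8.2 mmol/L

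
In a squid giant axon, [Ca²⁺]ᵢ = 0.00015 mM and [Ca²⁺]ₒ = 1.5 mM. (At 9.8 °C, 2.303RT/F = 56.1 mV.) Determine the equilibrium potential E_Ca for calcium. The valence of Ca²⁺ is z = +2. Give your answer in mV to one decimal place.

112.2 mV

E = (56.1/z) · log₁₀([Ca²⁺]_out/[Ca²⁺]_in) with z = +2.
= (56.1/2) · log₁₀(1.5/0.00015) = 28.05 · log₁₀(1e+04)
= 28.05 · (4.0000) = 112.20 mV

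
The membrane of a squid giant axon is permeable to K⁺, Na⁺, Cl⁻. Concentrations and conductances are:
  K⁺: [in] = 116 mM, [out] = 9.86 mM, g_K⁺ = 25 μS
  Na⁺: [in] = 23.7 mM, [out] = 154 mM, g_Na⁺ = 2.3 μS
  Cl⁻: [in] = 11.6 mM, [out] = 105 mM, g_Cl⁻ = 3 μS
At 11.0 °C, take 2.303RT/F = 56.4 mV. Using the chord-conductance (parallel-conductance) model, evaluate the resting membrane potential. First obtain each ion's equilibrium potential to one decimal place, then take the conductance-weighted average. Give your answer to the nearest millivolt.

E_K⁺ = (56.4/1)·log₁₀(9.86/116) = -60.4 mV
E_Na⁺ = (56.4/1)·log₁₀(154/23.7) = 45.8 mV
E_Cl⁻ = (56.4/-1)·log₁₀(105/11.6) = -54.0 mV
Vm = (Σ gᵢEᵢ)/(Σ gᵢ) = (25·-60.4 + 2.3·45.8 + 3·-54.0) / (25 + 2.3 + 3)
= -1566.66 / 30.3 = -51.70 mV

-52 mV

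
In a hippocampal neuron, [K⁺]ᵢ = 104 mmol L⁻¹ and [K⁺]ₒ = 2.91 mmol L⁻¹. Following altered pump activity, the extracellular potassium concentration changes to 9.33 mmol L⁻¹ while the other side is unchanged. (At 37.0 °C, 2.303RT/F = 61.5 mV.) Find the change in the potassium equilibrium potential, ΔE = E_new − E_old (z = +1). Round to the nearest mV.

31 mV

E_old = (61.5/1)·log₁₀(2.91/104) = -95.52 mV
E_new = (61.5/1)·log₁₀(9.33/104) = -64.40 mV
ΔE = -64.40 − (-95.52) = 31.12 mV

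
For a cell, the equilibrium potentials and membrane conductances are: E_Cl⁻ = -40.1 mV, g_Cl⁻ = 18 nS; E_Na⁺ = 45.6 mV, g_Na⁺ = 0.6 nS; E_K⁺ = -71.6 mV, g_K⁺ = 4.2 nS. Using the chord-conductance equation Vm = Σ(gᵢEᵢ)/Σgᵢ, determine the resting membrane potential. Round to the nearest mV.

Σ gᵢEᵢ = 18·(-40.1) + 0.6·(45.6) + 4.2·(-71.6) = -995.16
Σ gᵢ = 18 + 0.6 + 4.2 = 22.8
Vm = -995.16 / 22.8 = -43.65 mV

-44 mV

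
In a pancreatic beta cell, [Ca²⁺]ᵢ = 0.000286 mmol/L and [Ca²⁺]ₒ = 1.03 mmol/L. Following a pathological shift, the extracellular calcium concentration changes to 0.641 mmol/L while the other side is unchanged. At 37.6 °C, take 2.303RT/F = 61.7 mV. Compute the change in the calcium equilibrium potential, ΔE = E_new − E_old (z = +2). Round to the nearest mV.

-6 mV

E_old = (61.7/2)·log₁₀(1.03/0.000286) = 109.72 mV
E_new = (61.7/2)·log₁₀(0.641/0.000286) = 103.36 mV
ΔE = 103.36 − (109.72) = -6.35 mV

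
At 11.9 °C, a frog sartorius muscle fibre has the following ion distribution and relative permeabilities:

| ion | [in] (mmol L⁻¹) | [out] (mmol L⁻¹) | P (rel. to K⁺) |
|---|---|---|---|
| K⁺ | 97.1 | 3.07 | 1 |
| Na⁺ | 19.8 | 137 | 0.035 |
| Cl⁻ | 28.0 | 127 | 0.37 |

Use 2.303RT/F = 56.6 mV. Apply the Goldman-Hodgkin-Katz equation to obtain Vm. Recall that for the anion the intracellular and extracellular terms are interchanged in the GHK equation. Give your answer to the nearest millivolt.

-51 mV

Vm = 56.6 · log₁₀[(Σ P·[cation]ₒ + Σ P·[anion]ᵢ) / (Σ P·[cation]ᵢ + Σ P·[anion]ₒ)]
Numerator = 1×3.07 + 0.035×137 + 0.37×28.0 = 18.23
Denominator = 1×97.1 + 0.035×19.8 + 0.37×127 = 144.8
Vm = 56.6 · log₁₀(0.12588) = 56.6 × (-0.9001) = -50.94 mV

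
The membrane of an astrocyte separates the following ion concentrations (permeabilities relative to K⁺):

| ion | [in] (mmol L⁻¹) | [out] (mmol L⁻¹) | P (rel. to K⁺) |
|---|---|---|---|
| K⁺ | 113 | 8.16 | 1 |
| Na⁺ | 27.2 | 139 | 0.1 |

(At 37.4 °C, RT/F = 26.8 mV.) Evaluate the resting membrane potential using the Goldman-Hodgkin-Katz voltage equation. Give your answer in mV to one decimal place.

-44.4 mV

Vm = 26.8 · ln[(Σ P·[cation]ₒ + Σ P·[anion]ᵢ) / (Σ P·[cation]ᵢ + Σ P·[anion]ₒ)]
Numerator = 1×8.16 + 0.1×139 = 22.06
Denominator = 1×113 + 0.1×27.2 = 115.7
Vm = 26.8 · ln(0.19063) = 26.8 × (-1.6574) = -44.42 mV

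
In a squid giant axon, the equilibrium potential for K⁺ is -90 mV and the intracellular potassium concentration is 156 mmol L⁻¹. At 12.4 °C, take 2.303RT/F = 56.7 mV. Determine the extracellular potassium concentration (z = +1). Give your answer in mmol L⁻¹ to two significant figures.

4.0 mmol L⁻¹

Nernst: E = (56.7/1) · log₁₀([out]/[in]), so log₁₀([out]/[in]) = -90.0 × 1 / 56.7 = -1.5873.
[out]/[in] = 10^(-1.5873) = 0.02586.
[out] = 0.02586 × 156 = 4.035 mmol L⁻¹.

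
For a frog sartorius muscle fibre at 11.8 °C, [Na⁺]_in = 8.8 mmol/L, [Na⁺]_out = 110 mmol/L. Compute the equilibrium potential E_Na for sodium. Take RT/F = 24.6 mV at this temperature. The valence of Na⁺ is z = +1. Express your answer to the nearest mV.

E = (24.6/z) · ln([Na⁺]_out/[Na⁺]_in) with z = +1.
= (24.6/1) · ln(110/8.8) = 24.60 · ln(12.5)
= 24.60 · (2.5257) = 62.13 mV

62 mV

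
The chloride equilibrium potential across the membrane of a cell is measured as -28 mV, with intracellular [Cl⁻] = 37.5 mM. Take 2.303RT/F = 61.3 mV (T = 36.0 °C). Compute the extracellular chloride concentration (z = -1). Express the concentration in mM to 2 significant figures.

110 mM

Nernst: E = (61.3/-1) · log₁₀([out]/[in]), so log₁₀([out]/[in]) = -28.0 × -1 / 61.3 = 0.4568.
[out]/[in] = 10^(0.4568) = 2.863.
[out] = 2.863 × 37.5 = 107.3 mM.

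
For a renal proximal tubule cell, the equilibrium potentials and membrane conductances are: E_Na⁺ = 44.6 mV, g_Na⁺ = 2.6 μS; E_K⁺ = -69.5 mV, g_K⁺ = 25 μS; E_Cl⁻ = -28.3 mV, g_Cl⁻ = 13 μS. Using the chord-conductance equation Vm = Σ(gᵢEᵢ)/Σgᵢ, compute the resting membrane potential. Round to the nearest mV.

-49 mV

Σ gᵢEᵢ = 2.6·(44.6) + 25·(-69.5) + 13·(-28.3) = -1989.44
Σ gᵢ = 2.6 + 25 + 13 = 40.6
Vm = -1989.44 / 40.6 = -49.00 mV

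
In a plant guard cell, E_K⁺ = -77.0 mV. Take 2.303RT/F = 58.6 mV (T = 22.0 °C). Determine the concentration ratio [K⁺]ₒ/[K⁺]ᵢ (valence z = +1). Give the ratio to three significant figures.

log₁₀([out]/[in]) = E·z/(58.6) = -77.0 × 1 / 58.6 = -1.3140
[out]/[in] = 10^(-1.3140) = 0.04853

0.0485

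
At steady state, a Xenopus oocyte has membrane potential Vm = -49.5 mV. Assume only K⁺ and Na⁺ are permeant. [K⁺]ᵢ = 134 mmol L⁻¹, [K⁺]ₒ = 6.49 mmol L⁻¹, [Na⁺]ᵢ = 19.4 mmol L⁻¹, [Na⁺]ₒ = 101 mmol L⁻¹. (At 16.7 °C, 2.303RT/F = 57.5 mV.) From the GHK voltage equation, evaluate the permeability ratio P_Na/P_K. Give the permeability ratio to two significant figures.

0.12

Let α = P_Na/P_K. GHK: Vm = 57.5·log₁₀[(Kₒ + α·Naₒ)/(Kᵢ + α·Naᵢ)].
10^(Vm/57.5) = 10^(-49.5/57.5) = 0.13776
So 0.13776·(Kᵢ + α·Naᵢ) = Kₒ + α·Naₒ → α = (0.13776·134.0 − 6.49) / (101.0 − 0.13776·19.4)
α = (18.46 − 6.49) / (101.0 − 2.673) = 11.97/98.33 = 0.1217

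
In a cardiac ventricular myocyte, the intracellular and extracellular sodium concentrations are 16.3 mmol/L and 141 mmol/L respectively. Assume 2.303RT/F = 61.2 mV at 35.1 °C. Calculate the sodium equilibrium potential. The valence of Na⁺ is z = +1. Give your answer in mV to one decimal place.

57.3 mV

E = (61.2/z) · log₁₀([Na⁺]_out/[Na⁺]_in) with z = +1.
= (61.2/1) · log₁₀(141/16.3) = 61.20 · log₁₀(8.65)
= 61.20 · (0.9370) = 57.35 mV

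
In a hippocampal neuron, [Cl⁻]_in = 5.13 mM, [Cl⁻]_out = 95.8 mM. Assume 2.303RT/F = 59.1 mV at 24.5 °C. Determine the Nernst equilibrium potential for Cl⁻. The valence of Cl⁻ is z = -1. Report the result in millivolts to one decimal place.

-75.1 mV

E = (59.1/z) · log₁₀([Cl⁻]_out/[Cl⁻]_in) with z = -1.
For an anion, dividing by z = -1 reverses the sign.
= (59.1/-1) · log₁₀(95.8/5.13) = -59.10 · log₁₀(18.67)
= -59.10 · (1.2712) = -75.13 mV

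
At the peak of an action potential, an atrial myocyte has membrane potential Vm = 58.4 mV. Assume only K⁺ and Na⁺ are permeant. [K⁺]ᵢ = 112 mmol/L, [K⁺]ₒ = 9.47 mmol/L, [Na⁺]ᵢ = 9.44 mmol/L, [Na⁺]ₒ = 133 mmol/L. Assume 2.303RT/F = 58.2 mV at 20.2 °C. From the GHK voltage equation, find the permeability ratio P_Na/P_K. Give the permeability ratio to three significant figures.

29.6

Let α = P_Na/P_K. GHK: Vm = 58.2·log₁₀[(Kₒ + α·Naₒ)/(Kᵢ + α·Naᵢ)].
10^(Vm/58.2) = 10^(58.4/58.2) = 10.079
So 10.079·(Kᵢ + α·Naᵢ) = Kₒ + α·Naₒ → α = (10.079·112.0 − 9.47) / (133.0 − 10.079·9.44)
α = (1129 − 9.47) / (133.0 − 95.15) = 1119/37.85 = 29.58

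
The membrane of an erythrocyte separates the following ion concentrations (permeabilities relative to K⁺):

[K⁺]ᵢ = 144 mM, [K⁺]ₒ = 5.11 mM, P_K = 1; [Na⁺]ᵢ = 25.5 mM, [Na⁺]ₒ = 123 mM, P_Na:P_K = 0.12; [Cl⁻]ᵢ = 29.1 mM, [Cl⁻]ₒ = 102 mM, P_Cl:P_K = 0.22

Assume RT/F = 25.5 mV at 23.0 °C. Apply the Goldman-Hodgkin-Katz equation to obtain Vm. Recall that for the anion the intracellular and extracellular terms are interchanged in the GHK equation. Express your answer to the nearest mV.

-48 mV

Vm = 25.5 · ln[(Σ P·[cation]ₒ + Σ P·[anion]ᵢ) / (Σ P·[cation]ᵢ + Σ P·[anion]ₒ)]
Numerator = 1×5.11 + 0.12×123 + 0.22×29.1 = 26.27
Denominator = 1×144 + 0.12×25.5 + 0.22×102 = 169.5
Vm = 25.5 · ln(0.155) = 25.5 × (-1.8643) = -47.54 mV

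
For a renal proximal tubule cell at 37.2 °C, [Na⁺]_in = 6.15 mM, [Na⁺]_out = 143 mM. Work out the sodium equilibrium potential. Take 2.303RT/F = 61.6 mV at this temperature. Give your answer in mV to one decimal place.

84.2 mV

E = (61.6/z) · log₁₀([Na⁺]_out/[Na⁺]_in) with z = +1.
= (61.6/1) · log₁₀(143/6.15) = 61.60 · log₁₀(23.25)
= 61.60 · (1.3665) = 84.17 mV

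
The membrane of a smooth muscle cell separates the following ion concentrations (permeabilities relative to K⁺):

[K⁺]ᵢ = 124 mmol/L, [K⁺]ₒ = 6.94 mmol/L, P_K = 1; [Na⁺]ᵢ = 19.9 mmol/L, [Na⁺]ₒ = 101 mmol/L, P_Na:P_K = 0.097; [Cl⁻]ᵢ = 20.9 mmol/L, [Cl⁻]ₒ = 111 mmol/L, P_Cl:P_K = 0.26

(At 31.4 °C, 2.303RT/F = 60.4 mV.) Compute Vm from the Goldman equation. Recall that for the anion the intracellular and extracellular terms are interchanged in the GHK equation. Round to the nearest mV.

Vm = 60.4 · log₁₀[(Σ P·[cation]ₒ + Σ P·[anion]ᵢ) / (Σ P·[cation]ᵢ + Σ P·[anion]ₒ)]
Numerator = 1×6.94 + 0.097×101 + 0.26×20.9 = 22.17
Denominator = 1×124 + 0.097×19.9 + 0.26×111 = 154.8
Vm = 60.4 · log₁₀(0.14323) = 60.4 × (-0.8440) = -50.98 mV

-51 mV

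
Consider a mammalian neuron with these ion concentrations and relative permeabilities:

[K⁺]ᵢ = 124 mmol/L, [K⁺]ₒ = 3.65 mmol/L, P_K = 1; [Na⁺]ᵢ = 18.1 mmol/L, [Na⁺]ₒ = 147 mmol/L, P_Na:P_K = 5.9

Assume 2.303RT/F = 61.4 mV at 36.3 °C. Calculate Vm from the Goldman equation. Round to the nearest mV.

Vm = 61.4 · log₁₀[(Σ P·[cation]ₒ + Σ P·[anion]ᵢ) / (Σ P·[cation]ᵢ + Σ P·[anion]ₒ)]
Numerator = 1×3.65 + 5.9×147 = 871
Denominator = 1×124 + 5.9×18.1 = 230.8
Vm = 61.4 · log₁₀(3.7738) = 61.4 × (0.5768) = 35.41 mV

35 mV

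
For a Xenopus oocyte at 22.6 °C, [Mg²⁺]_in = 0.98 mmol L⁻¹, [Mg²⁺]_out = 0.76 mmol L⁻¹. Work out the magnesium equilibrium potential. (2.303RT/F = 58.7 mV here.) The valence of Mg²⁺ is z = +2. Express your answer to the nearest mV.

-3 mV

E = (58.7/z) · log₁₀([Mg²⁺]_out/[Mg²⁺]_in) with z = +2.
= (58.7/2) · log₁₀(0.76/0.98) = 29.35 · log₁₀(0.7755)
= 29.35 · (-0.1104) = -3.24 mV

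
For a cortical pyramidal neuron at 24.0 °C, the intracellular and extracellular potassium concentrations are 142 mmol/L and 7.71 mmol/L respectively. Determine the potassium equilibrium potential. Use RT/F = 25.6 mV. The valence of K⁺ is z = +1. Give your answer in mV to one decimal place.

E = (25.6/z) · ln([K⁺]_out/[K⁺]_in) with z = +1.
= (25.6/1) · ln(7.71/142) = 25.60 · ln(0.0543)
= 25.60 · (-2.9133) = -74.58 mV

-74.6 mV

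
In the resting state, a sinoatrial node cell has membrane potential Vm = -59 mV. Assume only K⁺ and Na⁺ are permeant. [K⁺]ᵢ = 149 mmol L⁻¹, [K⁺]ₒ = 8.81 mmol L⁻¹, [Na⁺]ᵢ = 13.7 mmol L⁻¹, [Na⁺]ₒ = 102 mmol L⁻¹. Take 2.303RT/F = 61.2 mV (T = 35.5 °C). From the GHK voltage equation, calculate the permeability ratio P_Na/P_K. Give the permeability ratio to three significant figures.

Let α = P_Na/P_K. GHK: Vm = 61.2·log₁₀[(Kₒ + α·Naₒ)/(Kᵢ + α·Naᵢ)].
10^(Vm/61.2) = 10^(-59.0/61.2) = 0.10863
So 0.10863·(Kᵢ + α·Naᵢ) = Kₒ + α·Naₒ → α = (0.10863·149.0 − 8.81) / (102.0 − 0.10863·13.7)
α = (16.19 − 8.81) / (102.0 − 1.488) = 7.376/100.5 = 0.07338

0.0734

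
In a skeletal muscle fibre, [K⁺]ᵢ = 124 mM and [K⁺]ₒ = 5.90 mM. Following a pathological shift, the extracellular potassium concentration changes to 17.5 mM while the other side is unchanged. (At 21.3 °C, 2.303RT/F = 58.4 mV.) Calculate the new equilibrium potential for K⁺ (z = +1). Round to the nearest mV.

After the shift: [K⁺]_out = 17.5, [K⁺]_in = 124 mM.
E_new = (58.4/1)·log₁₀(17.5/124) = 58.40 · (-0.8504) = -49.66 mV

-50 mV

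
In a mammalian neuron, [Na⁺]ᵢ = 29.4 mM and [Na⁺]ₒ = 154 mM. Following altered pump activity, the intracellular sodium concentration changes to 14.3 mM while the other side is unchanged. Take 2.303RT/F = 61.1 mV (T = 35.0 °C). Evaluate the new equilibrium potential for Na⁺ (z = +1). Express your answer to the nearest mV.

63 mV

After the shift: [Na⁺]_out = 154, [Na⁺]_in = 14.3 mM.
E_new = (61.1/1)·log₁₀(154/14.3) = 61.10 · (1.0322) = 63.07 mV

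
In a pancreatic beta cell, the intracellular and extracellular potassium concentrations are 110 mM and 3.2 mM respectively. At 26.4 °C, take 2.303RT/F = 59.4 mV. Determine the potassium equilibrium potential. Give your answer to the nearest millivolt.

E = (59.4/z) · log₁₀([K⁺]_out/[K⁺]_in) with z = +1.
= (59.4/1) · log₁₀(3.2/110) = 59.40 · log₁₀(0.02909)
= 59.40 · (-1.5362) = -91.25 mV

-91 mV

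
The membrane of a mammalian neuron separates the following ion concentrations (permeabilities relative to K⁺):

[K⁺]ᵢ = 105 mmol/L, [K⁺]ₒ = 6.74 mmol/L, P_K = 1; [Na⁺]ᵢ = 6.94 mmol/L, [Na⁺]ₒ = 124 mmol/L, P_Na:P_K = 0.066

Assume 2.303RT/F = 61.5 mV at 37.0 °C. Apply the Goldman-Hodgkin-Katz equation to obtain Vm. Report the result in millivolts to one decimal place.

Vm = 61.5 · log₁₀[(Σ P·[cation]ₒ + Σ P·[anion]ᵢ) / (Σ P·[cation]ᵢ + Σ P·[anion]ₒ)]
Numerator = 1×6.74 + 0.066×124 = 14.92
Denominator = 1×105 + 0.066×6.94 = 105.5
Vm = 61.5 · log₁₀(0.14152) = 61.5 × (-0.8492) = -52.23 mV

-52.2 mV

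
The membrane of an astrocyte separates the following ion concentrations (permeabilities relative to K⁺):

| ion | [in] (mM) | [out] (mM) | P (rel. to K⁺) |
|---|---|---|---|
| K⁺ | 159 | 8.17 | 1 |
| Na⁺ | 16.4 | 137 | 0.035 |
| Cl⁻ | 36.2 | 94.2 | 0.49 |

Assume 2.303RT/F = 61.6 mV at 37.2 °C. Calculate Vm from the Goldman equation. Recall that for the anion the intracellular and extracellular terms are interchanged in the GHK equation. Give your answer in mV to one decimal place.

Vm = 61.6 · log₁₀[(Σ P·[cation]ₒ + Σ P·[anion]ᵢ) / (Σ P·[cation]ᵢ + Σ P·[anion]ₒ)]
Numerator = 1×8.17 + 0.035×137 + 0.49×36.2 = 30.7
Denominator = 1×159 + 0.035×16.4 + 0.49×94.2 = 205.7
Vm = 61.6 · log₁₀(0.14924) = 61.6 × (-0.8261) = -50.89 mV

-50.9 mV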